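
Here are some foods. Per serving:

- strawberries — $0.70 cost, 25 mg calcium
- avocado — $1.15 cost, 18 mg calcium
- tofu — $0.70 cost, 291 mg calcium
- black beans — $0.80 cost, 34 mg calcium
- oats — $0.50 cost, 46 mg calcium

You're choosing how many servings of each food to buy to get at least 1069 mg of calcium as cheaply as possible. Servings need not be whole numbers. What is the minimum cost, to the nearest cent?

Cost per mg of calcium: tofu $0.0024, oats $0.0109, black beans $0.0235, strawberries $0.0280, avocado $0.0639.
With no serving limits, use only tofu: 1069 mg / 291 mg = 3.674 servings × $0.70 = $2.57.

$2.57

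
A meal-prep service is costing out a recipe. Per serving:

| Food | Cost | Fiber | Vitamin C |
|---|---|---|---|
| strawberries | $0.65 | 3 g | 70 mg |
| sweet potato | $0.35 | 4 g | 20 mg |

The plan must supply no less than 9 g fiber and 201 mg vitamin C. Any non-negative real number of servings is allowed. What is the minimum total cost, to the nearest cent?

$1.89

Two binding constraints pin down two serving amounts, so the optimal mix uses at most two foods. The candidates are each food alone (scaled to the tighter of fiber/vitamin C) and each pair with both constraints tight.
strawberries only: max(9/3, 201/70) = 3 servings → $1.95.
sweet potato only: max(9/4, 201/20) = 10.05 servings → $3.52.
strawberries + sweet potato with both tight: 2.836 servings and 0.1227 servings → $1.89.
So the least-cost plan costs $1.89.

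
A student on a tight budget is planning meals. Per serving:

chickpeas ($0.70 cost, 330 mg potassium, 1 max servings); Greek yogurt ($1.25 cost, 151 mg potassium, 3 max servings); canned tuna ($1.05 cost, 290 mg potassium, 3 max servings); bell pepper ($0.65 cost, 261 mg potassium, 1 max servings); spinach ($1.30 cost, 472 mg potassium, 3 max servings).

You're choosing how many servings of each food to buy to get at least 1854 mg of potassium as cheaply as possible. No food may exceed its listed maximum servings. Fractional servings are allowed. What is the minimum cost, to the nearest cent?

$4.83

Cost per mg of potassium: chickpeas $0.0021, bell pepper $0.0025, spinach $0.0028, canned tuna $0.0036, Greek yogurt $0.0083.
Take 1 serving of chickpeas: +330.0 mg potassium for $0.70 (total $0.70, still need 1524.0 mg).
Take 1 serving of bell pepper: +261.0 mg potassium for $0.65 (total $1.35, still need 1263.0 mg).
Take 2.676 servings of spinach: +1263.0 mg potassium for $3.48 (total $4.83, still need 0.0 mg).
Greedy by cheapest-per-mg is optimal for a single linear constraint, so the minimum cost is $4.83.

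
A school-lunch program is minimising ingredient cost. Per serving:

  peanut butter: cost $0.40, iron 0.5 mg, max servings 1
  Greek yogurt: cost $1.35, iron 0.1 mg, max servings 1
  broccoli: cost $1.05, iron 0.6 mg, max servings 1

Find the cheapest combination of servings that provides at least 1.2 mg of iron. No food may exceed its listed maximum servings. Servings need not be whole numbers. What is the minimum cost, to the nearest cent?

$2.80

Cost per mg of iron: peanut butter $0.8000, broccoli $1.7500, Greek yogurt $13.5000.
Take 1 serving of peanut butter: +0.5 mg iron for $0.40 (total $0.40, still need 0.7 mg).
Take 1 serving of broccoli: +0.6 mg iron for $1.05 (total $1.45, still need 0.1 mg).
Take 1 serving of Greek yogurt: +0.1 mg iron for $1.35 (total $2.80, still need 0.0 mg).
Greedy by cheapest-per-mg is optimal for a single linear constraint, so the minimum cost is $2.80.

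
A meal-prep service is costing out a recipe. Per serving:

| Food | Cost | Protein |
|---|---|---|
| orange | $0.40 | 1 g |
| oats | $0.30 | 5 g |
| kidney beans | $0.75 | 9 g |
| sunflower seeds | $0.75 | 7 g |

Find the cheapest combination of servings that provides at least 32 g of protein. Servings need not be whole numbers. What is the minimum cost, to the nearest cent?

Cost per g of protein: oats $0.0600, kidney beans $0.0833, sunflower seeds $0.1071, orange $0.4000.
With no serving limits, use only oats: 32 g / 5 g = 6.4 servings × $0.30 = $1.92.

$1.92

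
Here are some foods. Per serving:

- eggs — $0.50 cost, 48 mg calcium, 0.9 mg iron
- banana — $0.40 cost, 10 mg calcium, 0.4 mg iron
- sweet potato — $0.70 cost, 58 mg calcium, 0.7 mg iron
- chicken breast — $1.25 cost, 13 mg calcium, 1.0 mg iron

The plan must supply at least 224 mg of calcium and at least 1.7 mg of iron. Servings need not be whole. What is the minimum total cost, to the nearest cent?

$2.33

Compare the cost at each extreme point of the feasible region.
eggs only: max(224/48, 1.7/0.9) = 4.667 servings → $2.33.
banana only: max(224/10, 1.7/0.4) = 22.4 servings → $8.96.
sweet potato only: max(224/58, 1.7/0.7) = 3.862 servings → $2.70.
chicken breast only: max(224/13, 1.7/1.0) = 17.23 servings → $21.54.
eggs + banana with both targets exact would need a negative amount; discard.
eggs + sweet potato with both targets exact would need a negative amount; discard.
eggs + chicken breast: the both-tight solution has a negative serving — not a feasible corner.
banana + sweet potato: the both-tight solution has a negative serving — not a feasible corner.
banana + chicken breast with both targets exact would need a negative amount; discard.
sweet potato + chicken breast with both targets exact would need a negative amount; discard.
Cheapest feasible corner: $2.33.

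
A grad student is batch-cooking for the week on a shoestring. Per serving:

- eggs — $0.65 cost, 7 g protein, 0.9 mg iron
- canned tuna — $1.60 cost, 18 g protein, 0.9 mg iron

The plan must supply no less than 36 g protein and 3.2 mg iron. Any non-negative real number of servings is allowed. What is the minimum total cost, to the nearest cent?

Minimising a linear cost over {protein ≥ 36, iron ≥ 3.2, servings ≥ 0} — the optimum is at a vertex, using one or two foods.
eggs only: max(36/7, 3.2/0.9) = 5.143 servings → $3.34.
canned tuna only: max(36/18, 3.2/0.9) = 3.556 servings → $5.69.
eggs + canned tuna with both tight: 2.545 servings and 1.01 servings → $3.27.
The minimum over all feasible corners is $3.27.

$3.27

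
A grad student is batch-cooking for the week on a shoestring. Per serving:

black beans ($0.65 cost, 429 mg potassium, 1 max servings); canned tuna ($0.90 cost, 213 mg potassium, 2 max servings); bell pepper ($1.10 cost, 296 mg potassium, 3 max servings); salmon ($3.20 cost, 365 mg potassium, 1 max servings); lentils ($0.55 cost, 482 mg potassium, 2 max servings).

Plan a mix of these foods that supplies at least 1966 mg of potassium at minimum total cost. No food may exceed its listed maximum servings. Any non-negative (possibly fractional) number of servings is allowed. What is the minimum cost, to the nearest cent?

$3.88

Cost per mg of potassium: lentils $0.0011, black beans $0.0015, bell pepper $0.0037, canned tuna $0.0042, salmon $0.0088.
Take 2 servings of lentils: +964.0 mg potassium for $1.10 (total $1.10, still need 1002.0 mg).
Take 1 serving of black beans: +429.0 mg potassium for $0.65 (total $1.75, still need 573.0 mg).
Take 1.936 servings of bell pepper: +573.0 mg potassium for $2.13 (total $3.88, still need 0.0 mg).
Greedy by cheapest-per-mg is optimal for a single linear constraint, so the minimum cost is $3.88.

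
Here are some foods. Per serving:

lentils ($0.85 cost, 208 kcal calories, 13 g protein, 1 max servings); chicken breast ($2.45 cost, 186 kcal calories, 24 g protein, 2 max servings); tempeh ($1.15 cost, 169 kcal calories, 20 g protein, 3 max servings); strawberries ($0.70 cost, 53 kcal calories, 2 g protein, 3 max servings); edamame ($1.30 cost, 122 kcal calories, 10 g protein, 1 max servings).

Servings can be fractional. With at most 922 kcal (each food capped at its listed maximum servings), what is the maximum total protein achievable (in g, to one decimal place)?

111.5 g

Protein per kcal: chicken breast 0.129, tempeh 0.1183, edamame 0.08197, lentils 0.0625, strawberries 0.03774.
Take 2 servings of chicken breast: uses 372 kcal, +48.0 g protein (running total 48.0 g).
Take 3 servings of tempeh: uses 507 kcal, +60.0 g protein (running total 108.0 g).
Take 0.3525 servings of edamame: uses 43 kcal, +3.5 g protein (running total 111.5 g).
Filling greedily by protein-per-kcal is optimal for one linear limit, giving 111.5 g.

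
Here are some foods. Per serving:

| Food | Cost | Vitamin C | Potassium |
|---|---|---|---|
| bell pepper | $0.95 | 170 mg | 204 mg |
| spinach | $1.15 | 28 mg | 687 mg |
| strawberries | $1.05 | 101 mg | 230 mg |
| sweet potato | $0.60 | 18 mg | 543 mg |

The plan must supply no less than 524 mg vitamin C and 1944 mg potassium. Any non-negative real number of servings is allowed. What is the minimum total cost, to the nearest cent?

For a min-cost LP with two ≥-constraints, a basic feasible solution has at most two positive variables.
bell pepper only: max(524/170, 1944/204) = 9.529 servings → $9.05.
spinach only: max(524/28, 1944/687) = 18.71 servings → $21.52.
strawberries only: max(524/101, 1944/230) = 8.452 servings → $8.87.
sweet potato only: max(524/18, 1944/543) = 29.11 servings → $17.47.
bell pepper + spinach with both tight: 2.751 servings and 2.013 servings → $4.93.
bell pepper + strawberries: intersection lies outside the first quadrant.
bell pepper + sweet potato with both tight: 2.815 servings and 2.522 servings → $4.19.
spinach + strawberries with both tight: 1.205 servings and 4.854 servings → $6.48.
spinach + sweet potato: the both-tight solution has a negative serving — not a feasible corner.
strawberries + sweet potato with both tight: 4.922 servings and 1.495 servings → $6.06.
So the least-cost plan costs $4.19.

$4.19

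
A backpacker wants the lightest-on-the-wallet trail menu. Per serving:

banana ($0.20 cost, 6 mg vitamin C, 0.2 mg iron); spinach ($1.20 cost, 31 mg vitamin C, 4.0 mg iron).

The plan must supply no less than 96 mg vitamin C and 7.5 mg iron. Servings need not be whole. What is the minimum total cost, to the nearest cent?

$3.44

This is a tiny linear program; its minimum lies at a vertex of the feasible set. List the vertices and price them.
banana only: max(96/6, 7.5/0.2) = 37.5 servings → $7.50.
spinach only: max(96/31, 7.5/4.0) = 3.097 servings → $3.72.
banana + spinach with both tight: 8.511 servings and 1.449 servings → $3.44.
So the least-cost plan costs $3.44.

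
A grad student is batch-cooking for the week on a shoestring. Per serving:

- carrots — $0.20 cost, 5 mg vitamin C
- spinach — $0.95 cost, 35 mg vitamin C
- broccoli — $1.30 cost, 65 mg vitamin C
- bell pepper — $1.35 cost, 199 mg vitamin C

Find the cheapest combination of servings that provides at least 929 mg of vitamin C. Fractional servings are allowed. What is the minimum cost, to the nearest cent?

Cost per mg of vitamin C: bell pepper $0.0068, broccoli $0.0200, spinach $0.0271, carrots $0.0400.
With no serving limits, use only bell pepper: 929 mg / 199 mg = 4.668 servings × $1.35 = $6.30.

$6.30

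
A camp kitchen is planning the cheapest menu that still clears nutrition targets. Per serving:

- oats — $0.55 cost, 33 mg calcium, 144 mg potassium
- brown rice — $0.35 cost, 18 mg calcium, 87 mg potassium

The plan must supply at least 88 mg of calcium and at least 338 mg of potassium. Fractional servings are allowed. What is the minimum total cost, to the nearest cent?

For a min-cost LP with two ≥-constraints, a basic feasible solution has at most two positive variables.
oats only: max(88/33, 338/144) = 2.667 servings → $1.47.
brown rice only: max(88/18, 338/87) = 4.889 servings → $1.71.
oats + brown rice: the both-tight solution has a negative serving — not a feasible corner.
Cheapest feasible corner: $1.47.

$1.47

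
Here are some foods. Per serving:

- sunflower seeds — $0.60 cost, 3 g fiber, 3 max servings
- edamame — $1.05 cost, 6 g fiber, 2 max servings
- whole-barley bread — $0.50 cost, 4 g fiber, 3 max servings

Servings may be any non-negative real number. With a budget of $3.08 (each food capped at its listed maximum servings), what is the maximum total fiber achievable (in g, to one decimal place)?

Fiber per dollar: whole-barley bread 8, edamame 5.714, sunflower seeds 5.
Take 3 servings of whole-barley bread: spends $1.50, +12.0 g fiber (running total 12.0 g).
Take 1.505 servings of edamame: spends $1.58, +9.0 g fiber (running total 21.0 g).
Greedy by best ratio exhausts the cost allowance optimally: 21.0 g.

21.0 g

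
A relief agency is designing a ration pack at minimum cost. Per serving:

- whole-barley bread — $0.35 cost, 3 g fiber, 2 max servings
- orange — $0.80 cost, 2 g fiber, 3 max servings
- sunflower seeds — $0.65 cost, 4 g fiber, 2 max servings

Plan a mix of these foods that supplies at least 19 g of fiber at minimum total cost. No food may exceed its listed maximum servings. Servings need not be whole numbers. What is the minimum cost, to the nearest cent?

Cost per g of fiber: whole-barley bread $0.1167, sunflower seeds $0.1625, orange $0.4000.
Take 2 servings of whole-barley bread: +6.0 g fiber for $0.70 (total $0.70, still need 13.0 g).
Take 2 servings of sunflower seeds: +8.0 g fiber for $1.30 (total $2.00, still need 5.0 g).
Take 2.5 servings of orange: +5.0 g fiber for $2.00 (total $4.00, still need 0.0 g).
Filling from the cheapest source first is optimal under one linear minimum: $4.00.

$4.00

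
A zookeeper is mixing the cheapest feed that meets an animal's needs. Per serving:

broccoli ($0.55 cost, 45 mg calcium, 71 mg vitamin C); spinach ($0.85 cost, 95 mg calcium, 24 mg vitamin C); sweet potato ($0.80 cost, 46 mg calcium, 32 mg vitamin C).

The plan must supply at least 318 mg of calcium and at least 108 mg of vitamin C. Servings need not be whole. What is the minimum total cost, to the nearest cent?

The cheapest plan sits at a corner of the feasible region — with two constraints it uses at most two foods.
broccoli only: max(318/45, 108/71) = 7.067 servings → $3.89.
spinach only: max(318/95, 108/24) = 4.5 servings → $3.83.
sweet potato only: max(318/46, 108/32) = 6.913 servings → $5.53.
broccoli + spinach with both tight: 0.4639 servings and 3.128 servings → $2.91.
broccoli + sweet potato: intersection lies outside the first quadrant.
spinach + sweet potato with both tight: 2.69 servings and 1.357 servings → $3.37.
The minimum over all feasible corners is $2.91.

$2.91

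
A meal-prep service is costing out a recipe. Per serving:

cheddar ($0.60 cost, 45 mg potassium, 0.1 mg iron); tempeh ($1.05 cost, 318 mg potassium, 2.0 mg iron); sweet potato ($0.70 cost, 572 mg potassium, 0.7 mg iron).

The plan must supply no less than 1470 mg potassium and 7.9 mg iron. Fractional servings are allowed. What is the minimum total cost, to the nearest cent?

This is a tiny linear program; its minimum lies at a vertex of the feasible set. List the vertices and price them.
cheddar only: max(1470/45, 7.9/0.1) = 79 servings → $47.40.
tempeh only: max(1470/318, 7.9/2.0) = 4.623 servings → $4.85.
sweet potato only: max(1470/572, 7.9/0.7) = 11.29 servings → $7.90.
cheddar + tempeh with both tight: 7.351 servings and 3.582 servings → $8.17.
cheddar + sweet potato: the both-tight solution has a negative serving — not a feasible corner.
tempeh + sweet potato with both tight: 3.787 servings and 0.4643 servings → $4.30.
Cheapest feasible corner: $4.30.

$4.30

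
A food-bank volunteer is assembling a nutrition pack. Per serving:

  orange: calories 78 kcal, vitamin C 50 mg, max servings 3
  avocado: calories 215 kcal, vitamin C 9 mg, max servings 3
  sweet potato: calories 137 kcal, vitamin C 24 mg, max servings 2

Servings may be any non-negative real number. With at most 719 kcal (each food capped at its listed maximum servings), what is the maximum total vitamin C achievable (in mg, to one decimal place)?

Vitamin C per kcal: orange 0.641, sweet potato 0.1752, avocado 0.04186.
Take 3 servings of orange: uses 234 kcal, +150.0 mg vitamin C (running total 150.0 mg).
Take 2 servings of sweet potato: uses 274 kcal, +48.0 mg vitamin C (running total 198.0 mg).
Take 0.9814 servings of avocado: uses 211 kcal, +8.8 mg vitamin C (running total 206.8 mg).
Filling greedily by vitamin C-per-kcal is optimal for one linear limit, giving 206.8 mg.

206.8 mg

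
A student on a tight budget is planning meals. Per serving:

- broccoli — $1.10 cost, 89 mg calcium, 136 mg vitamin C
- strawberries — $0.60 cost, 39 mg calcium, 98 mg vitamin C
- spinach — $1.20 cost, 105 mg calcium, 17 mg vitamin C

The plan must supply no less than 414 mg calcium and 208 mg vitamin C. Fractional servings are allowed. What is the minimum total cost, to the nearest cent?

$4.83

The cheapest plan sits at a corner of the feasible region — with two constraints it uses at most two foods.
broccoli only: max(414/89, 208/136) = 4.652 servings → $5.12.
strawberries only: max(414/39, 208/98) = 10.62 servings → $6.37.
spinach only: max(414/105, 208/17) = 12.24 servings → $14.68.
broccoli + strawberries: intersection lies outside the first quadrant.
broccoli + spinach with both tight: 1.159 servings and 2.96 servings → $4.83.
strawberries + spinach with both tight: 1.538 servings and 3.372 servings → $4.97.
The minimum over all feasible corners is $4.83.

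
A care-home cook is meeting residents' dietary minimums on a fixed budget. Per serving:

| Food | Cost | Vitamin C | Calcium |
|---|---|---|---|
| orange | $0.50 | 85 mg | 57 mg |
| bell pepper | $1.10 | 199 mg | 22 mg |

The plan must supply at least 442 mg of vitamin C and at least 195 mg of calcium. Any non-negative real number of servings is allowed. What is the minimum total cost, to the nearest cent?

$2.54

For a min-cost LP with two ≥-constraints, a basic feasible solution has at most two positive variables.
orange only: max(442/85, 195/57) = 5.2 servings → $2.60.
bell pepper only: max(442/199, 195/22) = 8.864 servings → $9.75.
orange + bell pepper with both tight: 3.07 servings and 0.9098 servings → $2.54.
So the least-cost plan costs $2.54.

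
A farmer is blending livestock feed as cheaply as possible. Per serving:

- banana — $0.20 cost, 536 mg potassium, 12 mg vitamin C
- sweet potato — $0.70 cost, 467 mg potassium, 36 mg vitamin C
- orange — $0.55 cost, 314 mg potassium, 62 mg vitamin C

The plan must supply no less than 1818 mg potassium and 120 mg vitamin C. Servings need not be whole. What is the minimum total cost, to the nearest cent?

An LP optimum is at a vertex; with two nutrient constraints at most two foods are used. Check each candidate.
banana only: max(1818/536, 120/12) = 10 servings → $2.00.
sweet potato only: max(1818/467, 120/36) = 3.893 servings → $2.73.
orange only: max(1818/314, 120/62) = 5.79 servings → $3.18.
banana + sweet potato with both tight: 0.6871 servings and 3.104 servings → $2.31.
banana + orange with both tight: 2.547 servings and 1.443 servings → $1.30.
sweet potato + orange: intersection lies outside the first quadrant.
Cheapest feasible corner: $1.30.

$1.30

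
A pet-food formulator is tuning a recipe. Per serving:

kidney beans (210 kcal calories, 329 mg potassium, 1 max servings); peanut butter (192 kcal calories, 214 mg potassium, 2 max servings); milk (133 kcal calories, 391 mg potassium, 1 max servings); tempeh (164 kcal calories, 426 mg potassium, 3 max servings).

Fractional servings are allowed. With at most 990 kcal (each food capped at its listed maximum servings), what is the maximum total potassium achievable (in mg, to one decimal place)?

2170.8 mg

Potassium per kcal: milk 2.94, tempeh 2.598, kidney beans 1.567, peanut butter 1.115.
Take 1 serving of milk: uses 133 kcal, +391.0 mg potassium (running total 391.0 mg).
Take 3 servings of tempeh: uses 492 kcal, +1278.0 mg potassium (running total 1669.0 mg).
Take 1 serving of kidney beans: uses 210 kcal, +329.0 mg potassium (running total 1998.0 mg).
Take 0.8073 servings of peanut butter: uses 155 kcal, +172.8 mg potassium (running total 2170.8 mg).
Filling greedily by potassium-per-kcal is optimal for one linear limit, giving 2170.8 mg.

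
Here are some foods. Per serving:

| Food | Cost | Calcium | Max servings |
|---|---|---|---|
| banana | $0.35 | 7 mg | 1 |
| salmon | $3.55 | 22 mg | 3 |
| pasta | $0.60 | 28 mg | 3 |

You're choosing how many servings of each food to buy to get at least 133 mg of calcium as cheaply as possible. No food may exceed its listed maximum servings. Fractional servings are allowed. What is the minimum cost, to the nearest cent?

Cost per mg of calcium: pasta $0.0214, banana $0.0500, salmon $0.1614.
Take 3 servings of pasta: +84.0 mg calcium for $1.80 (total $1.80, still need 49.0 mg).
Take 1 serving of banana: +7.0 mg calcium for $0.35 (total $2.15, still need 42.0 mg).
Take 1.909 servings of salmon: +42.0 mg calcium for $6.78 (total $8.93, still need 0.0 mg).
Greedy by cheapest-per-mg is optimal for a single linear constraint, so the minimum cost is $8.93.

$8.93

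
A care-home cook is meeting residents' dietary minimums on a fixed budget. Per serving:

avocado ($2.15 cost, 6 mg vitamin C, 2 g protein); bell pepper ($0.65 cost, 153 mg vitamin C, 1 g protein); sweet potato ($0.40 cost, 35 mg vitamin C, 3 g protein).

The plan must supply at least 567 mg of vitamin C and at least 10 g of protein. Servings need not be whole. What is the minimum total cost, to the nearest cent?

$2.98

Two binding constraints pin down two serving amounts, so the optimal mix uses at most two foods. The candidates are each food alone (scaled to the tighter of vitamin C/protein) and each pair with both constraints tight.
avocado only: max(567/6, 10/2) = 94.5 servings → $203.18.
bell pepper only: max(567/153, 10/1) = 10 servings → $6.50.
sweet potato only: max(567/35, 10/3) = 16.2 servings → $6.48.
avocado + bell pepper with both tight: 3.21 servings and 3.58 servings → $9.23.
avocado + sweet potato: the both-tight solution has a negative serving — not a feasible corner.
bell pepper + sweet potato with both tight: 3.186 servings and 2.271 servings → $2.98.
The minimum over all feasible corners is $2.98.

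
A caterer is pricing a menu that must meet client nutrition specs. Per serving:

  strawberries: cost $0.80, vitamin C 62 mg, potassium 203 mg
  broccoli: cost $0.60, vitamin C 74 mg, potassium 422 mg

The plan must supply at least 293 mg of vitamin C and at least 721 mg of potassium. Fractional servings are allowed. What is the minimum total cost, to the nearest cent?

Two binding constraints pin down two serving amounts, so the optimal mix uses at most two foods. The candidates are each food alone (scaled to the tighter of vitamin C/potassium) and each pair with both constraints tight.
strawberries only: max(293/62, 721/203) = 4.726 servings → $3.78.
broccoli only: max(293/74, 721/422) = 3.959 servings → $2.38.
strawberries + broccoli with both targets exact would need a negative amount; discard.
Cheapest feasible corner: $2.38.

$2.38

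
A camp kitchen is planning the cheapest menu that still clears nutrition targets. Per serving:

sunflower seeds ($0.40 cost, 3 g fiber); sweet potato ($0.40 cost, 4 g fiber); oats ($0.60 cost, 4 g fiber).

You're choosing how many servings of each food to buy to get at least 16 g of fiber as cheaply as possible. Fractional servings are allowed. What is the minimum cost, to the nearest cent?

Cost per g of fiber: sweet potato $0.1000, sunflower seeds $0.1333, oats $0.1500.
With no serving limits, use only sweet potato: 16 g / 4 g = 4 servings × $0.40 = $1.60.

$1.60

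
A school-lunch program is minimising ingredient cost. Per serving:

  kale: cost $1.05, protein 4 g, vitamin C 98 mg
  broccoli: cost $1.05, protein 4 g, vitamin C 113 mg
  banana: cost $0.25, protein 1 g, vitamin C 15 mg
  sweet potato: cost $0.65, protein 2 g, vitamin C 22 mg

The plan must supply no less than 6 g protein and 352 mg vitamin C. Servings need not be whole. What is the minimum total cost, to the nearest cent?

$3.27

This is a tiny linear program; its minimum lies at a vertex of the feasible set. List the vertices and price them.
kale only: max(6/4, 352/98) = 3.592 servings → $3.77.
broccoli only: max(6/4, 352/113) = 3.115 servings → $3.27.
banana only: max(6/1, 352/15) = 23.47 servings → $5.87.
sweet potato only: max(6/2, 352/22) = 16 servings → $10.40.
kale + broccoli: the both-tight solution has a negative serving — not a feasible corner.
kale + banana with both targets exact would need a negative amount; discard.
kale + sweet potato: intersection lies outside the first quadrant.
broccoli + banana: intersection lies outside the first quadrant.
broccoli + sweet potato with both targets exact would need a negative amount; discard.
banana + sweet potato: intersection lies outside the first quadrant.
So the least-cost plan costs $3.27.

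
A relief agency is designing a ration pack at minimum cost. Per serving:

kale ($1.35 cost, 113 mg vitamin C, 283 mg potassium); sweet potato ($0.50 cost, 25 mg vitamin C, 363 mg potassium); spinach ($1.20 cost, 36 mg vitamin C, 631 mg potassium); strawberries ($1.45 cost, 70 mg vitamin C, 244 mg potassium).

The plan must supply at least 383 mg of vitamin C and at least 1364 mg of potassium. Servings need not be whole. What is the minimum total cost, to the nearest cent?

Check every corner: each single food scaled to meet both minima, and each pair solved so both constraints bind.
kale only: max(383/113, 1364/283) = 4.82 servings → $6.51.
sweet potato only: max(383/25, 1364/363) = 15.32 servings → $7.66.
spinach only: max(383/36, 1364/631) = 10.64 servings → $12.77.
strawberries only: max(383/70, 1364/244) = 5.59 servings → $8.11.
kale + sweet potato with both tight: 3.091 servings and 1.348 servings → $4.85.
kale + spinach with both tight: 3.151 servings and 0.7485 servings → $5.15.
kale + strawberries: intersection lies outside the first quadrant.
sweet potato + spinach: intersection lies outside the first quadrant.
sweet potato + strawberries with both tight: 0.105 servings and 5.434 servings → $7.93.
spinach + strawberries with both tight: 0.05731 servings and 5.442 servings → $7.96.
So the least-cost plan costs $4.85.

$4.85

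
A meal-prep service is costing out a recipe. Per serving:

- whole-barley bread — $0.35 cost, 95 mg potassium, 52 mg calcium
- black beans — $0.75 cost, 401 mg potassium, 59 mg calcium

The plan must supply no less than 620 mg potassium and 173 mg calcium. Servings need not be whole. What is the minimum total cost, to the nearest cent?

$1.53

Two binding constraints pin down two serving amounts, so the optimal mix uses at most two foods. The candidates are each food alone (scaled to the tighter of potassium/calcium) and each pair with both constraints tight.
whole-barley bread only: max(620/95, 173/52) = 6.526 servings → $2.28.
black beans only: max(620/401, 173/59) = 2.932 servings → $2.20.
whole-barley bread + black beans with both tight: 2.151 servings and 1.037 servings → $1.53.
So the least-cost plan costs $1.53.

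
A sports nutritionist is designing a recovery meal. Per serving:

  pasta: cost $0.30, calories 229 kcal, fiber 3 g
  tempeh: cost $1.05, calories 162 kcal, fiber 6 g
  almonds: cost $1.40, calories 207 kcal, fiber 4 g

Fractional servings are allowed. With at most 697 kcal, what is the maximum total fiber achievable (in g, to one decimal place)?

25.8 g

Fiber per kcal: tempeh 0.03704, almonds 0.01932, pasta 0.0131.
With no serving limits, spend the whole calories allowance on tempeh: 697 kcal / 162 kcal × 6 g = 25.8 g.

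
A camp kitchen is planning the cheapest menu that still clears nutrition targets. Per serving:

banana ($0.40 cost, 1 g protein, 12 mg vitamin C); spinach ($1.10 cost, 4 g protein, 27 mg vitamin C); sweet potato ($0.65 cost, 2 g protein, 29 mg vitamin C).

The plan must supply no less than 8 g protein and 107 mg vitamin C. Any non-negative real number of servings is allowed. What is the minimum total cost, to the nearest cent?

banana only: max(8/1, 107/12) = 8.917 servings → $3.57.
spinach only: max(8/4, 107/27) = 3.963 servings → $4.36.
sweet potato only: max(8/2, 107/29) = 4 servings → $2.60.
banana + spinach: the both-tight solution has a negative serving — not a feasible corner.
banana + sweet potato with both tight: 3.6 servings and 2.2 servings → $2.87.
spinach + sweet potato with both tight: 0.2903 servings and 3.419 servings → $2.54.
So the least-cost plan costs $2.54.

$2.54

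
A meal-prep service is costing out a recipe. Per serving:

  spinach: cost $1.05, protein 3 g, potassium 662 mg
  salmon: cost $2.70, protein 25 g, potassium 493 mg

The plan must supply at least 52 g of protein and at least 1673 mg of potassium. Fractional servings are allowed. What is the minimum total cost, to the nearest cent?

Check every corner: each single food scaled to meet both minima, and each pair solved so both constraints bind.
spinach only: max(52/3, 1673/662) = 17.33 servings → $18.20.
salmon only: max(52/25, 1673/493) = 3.394 servings → $9.16.
spinach + salmon with both tight: 1.074 servings and 1.951 servings → $6.40.
The minimum over all feasible corners is $6.40.

$6.40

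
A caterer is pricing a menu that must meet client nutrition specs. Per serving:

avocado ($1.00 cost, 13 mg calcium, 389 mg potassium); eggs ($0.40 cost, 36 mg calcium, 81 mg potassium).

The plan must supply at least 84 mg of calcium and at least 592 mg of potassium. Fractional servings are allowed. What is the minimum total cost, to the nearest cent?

$1.89

Minimising a linear cost over {calcium ≥ 84, potassium ≥ 592, servings ≥ 0} — the optimum is at a vertex, using one or two foods.
avocado only: max(84/13, 592/389) = 6.462 servings → $6.46.
eggs only: max(84/36, 592/81) = 7.309 servings → $2.92.
avocado + eggs with both tight: 1.12 servings and 1.929 servings → $1.89.
So the least-cost plan costs $1.89.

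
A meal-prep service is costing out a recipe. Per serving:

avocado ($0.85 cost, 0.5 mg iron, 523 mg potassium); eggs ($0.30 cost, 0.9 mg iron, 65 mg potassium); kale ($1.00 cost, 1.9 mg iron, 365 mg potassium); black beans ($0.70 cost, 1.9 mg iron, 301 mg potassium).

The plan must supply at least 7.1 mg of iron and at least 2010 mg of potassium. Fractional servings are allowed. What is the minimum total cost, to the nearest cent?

Two binding constraints pin down two serving amounts, so the optimal mix uses at most two foods. The candidates are each food alone (scaled to the tighter of iron/potassium) and each pair with both constraints tight.
avocado only: max(7.1/0.5, 2010/523) = 14.2 servings → $12.07.
eggs only: max(7.1/0.9, 2010/65) = 30.92 servings → $9.28.
kale only: max(7.1/1.9, 2010/365) = 5.507 servings → $5.51.
black beans only: max(7.1/1.9, 2010/301) = 6.678 servings → $4.67.
avocado + eggs with both tight: 3.075 servings and 6.181 servings → $4.47.
avocado + kale with both tight: 1.513 servings and 3.339 servings → $4.62.
avocado + black beans with both tight: 1.995 servings and 3.212 servings → $3.94.
eggs + kale: the both-tight solution has a negative serving — not a feasible corner.
eggs + black beans: intersection lies outside the first quadrant.
kale + black beans with both targets exact would need a negative amount; discard.
Cheapest feasible corner: $3.94.

$3.94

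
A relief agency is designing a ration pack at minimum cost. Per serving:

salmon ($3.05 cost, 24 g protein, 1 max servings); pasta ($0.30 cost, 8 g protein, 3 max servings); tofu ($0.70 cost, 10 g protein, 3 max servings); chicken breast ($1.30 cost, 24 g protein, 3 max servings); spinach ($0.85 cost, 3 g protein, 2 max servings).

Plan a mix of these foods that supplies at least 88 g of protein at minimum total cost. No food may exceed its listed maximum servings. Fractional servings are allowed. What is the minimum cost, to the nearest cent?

Cost per g of protein: pasta $0.0375, chicken breast $0.0542, tofu $0.0700, salmon $0.1271, spinach $0.2833.
Take 3 servings of pasta: +24.0 g protein for $0.90 (total $0.90, still need 64.0 g).
Take 2.667 servings of chicken breast: +64.0 g protein for $3.47 (total $4.37, still need 0.0 g).
Greedy by cheapest-per-g is optimal for a single linear constraint, so the minimum cost is $4.37.

$4.37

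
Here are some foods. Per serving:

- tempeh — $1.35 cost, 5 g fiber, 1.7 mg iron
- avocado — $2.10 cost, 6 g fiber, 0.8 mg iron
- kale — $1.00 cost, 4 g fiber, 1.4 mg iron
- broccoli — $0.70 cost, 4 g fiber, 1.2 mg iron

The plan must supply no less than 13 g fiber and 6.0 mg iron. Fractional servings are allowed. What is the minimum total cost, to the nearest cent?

$3.50

The cheapest plan sits at a corner of the feasible region — with two constraints it uses at most two foods.
tempeh only: max(13/5, 6.0/1.7) = 3.529 servings → $4.76.
avocado only: max(13/6, 6.0/0.8) = 7.5 servings → $15.75.
kale only: max(13/4, 6.0/1.4) = 4.286 servings → $4.29.
broccoli only: max(13/4, 6.0/1.2) = 5 servings → $3.50.
tempeh + avocado: intersection lies outside the first quadrant.
tempeh + kale with both targets exact would need a negative amount; discard.
tempeh + broccoli: intersection lies outside the first quadrant.
avocado + kale: intersection lies outside the first quadrant.
avocado + broccoli: intersection lies outside the first quadrant.
kale + broccoli: the both-tight solution has a negative serving — not a feasible corner.
Cheapest feasible corner: $3.50.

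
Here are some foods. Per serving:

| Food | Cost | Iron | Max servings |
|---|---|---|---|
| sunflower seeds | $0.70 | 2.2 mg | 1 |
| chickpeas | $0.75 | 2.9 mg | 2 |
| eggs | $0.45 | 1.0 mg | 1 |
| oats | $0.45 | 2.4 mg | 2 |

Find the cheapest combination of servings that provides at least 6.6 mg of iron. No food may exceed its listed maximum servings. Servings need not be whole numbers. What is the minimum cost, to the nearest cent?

Cost per mg of iron: oats $0.1875, chickpeas $0.2586, sunflower seeds $0.3182, eggs $0.4500.
Take 2 servings of oats: +4.8 mg iron for $0.90 (total $0.90, still need 1.8 mg).
Take 0.6207 servings of chickpeas: +1.8 mg iron for $0.47 (total $1.37, still need 0.0 mg).
Greedy by cheapest-per-mg is optimal for a single linear constraint, so the minimum cost is $1.37.

$1.37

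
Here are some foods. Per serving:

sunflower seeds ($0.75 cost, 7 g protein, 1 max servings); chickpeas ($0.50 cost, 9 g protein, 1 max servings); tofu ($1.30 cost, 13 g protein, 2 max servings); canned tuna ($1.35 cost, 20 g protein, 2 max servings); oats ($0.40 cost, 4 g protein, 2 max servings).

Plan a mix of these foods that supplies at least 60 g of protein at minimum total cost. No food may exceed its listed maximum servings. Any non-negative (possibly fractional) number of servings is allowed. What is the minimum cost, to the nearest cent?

$4.30

Cost per g of protein: chickpeas $0.0556, canned tuna $0.0675, tofu $0.1000, oats $0.1000, sunflower seeds $0.1071.
Take 1 serving of chickpeas: +9.0 g protein for $0.50 (total $0.50, still need 51.0 g).
Take 2 servings of canned tuna: +40.0 g protein for $2.70 (total $3.20, still need 11.0 g).
Take 0.8462 servings of tofu: +11.0 g protein for $1.10 (total $4.30, still need 0.0 g).
Filling from the cheapest source first is optimal under one linear minimum: $4.30.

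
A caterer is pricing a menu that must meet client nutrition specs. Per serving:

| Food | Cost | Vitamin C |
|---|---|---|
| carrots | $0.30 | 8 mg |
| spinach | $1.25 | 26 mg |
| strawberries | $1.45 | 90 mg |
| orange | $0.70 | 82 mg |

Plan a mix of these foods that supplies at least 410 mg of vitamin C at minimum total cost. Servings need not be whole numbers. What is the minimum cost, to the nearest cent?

Cost per mg of vitamin C: orange $0.0085, strawberries $0.0161, carrots $0.0375, spinach $0.0481.
With no serving limits, use only orange: 410 mg / 82 mg = 5 servings × $0.70 = $3.50.

$3.50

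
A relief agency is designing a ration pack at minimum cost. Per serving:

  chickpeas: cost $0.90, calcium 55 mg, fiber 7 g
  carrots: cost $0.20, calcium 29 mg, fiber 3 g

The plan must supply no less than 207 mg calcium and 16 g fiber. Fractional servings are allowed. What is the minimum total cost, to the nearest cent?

A basic optimal solution has at most two foods positive. Try each food alone and each pair with both targets met exactly.
chickpeas only: max(207/55, 16/7) = 3.764 servings → $3.39.
carrots only: max(207/29, 16/3) = 7.138 servings → $1.43.
chickpeas + carrots: intersection lies outside the first quadrant.
Cheapest feasible corner: $1.43.

$1.43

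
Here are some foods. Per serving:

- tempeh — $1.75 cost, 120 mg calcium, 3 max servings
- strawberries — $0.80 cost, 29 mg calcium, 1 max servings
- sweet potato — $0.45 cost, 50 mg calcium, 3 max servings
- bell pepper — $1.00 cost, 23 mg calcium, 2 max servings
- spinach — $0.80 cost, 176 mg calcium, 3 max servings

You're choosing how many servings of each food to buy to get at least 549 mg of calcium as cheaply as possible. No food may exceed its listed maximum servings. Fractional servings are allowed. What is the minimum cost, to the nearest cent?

Cost per mg of calcium: spinach $0.0045, sweet potato $0.0090, tempeh $0.0146, strawberries $0.0276, bell pepper $0.0435.
Take 3 servings of spinach: +528.0 mg calcium for $2.40 (total $2.40, still need 21.0 mg).
Take 0.42 servings of sweet potato: +21.0 mg calcium for $0.19 (total $2.59, still need 0.0 mg).
Filling from the cheapest source first is optimal under one linear minimum: $2.59.

$2.59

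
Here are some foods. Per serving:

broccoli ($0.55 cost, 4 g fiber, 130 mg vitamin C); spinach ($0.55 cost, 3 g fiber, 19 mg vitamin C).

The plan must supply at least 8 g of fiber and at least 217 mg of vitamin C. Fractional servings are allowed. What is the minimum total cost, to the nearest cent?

An LP optimum is at a vertex; with two nutrient constraints at most two foods are used. Check each candidate.
broccoli only: max(8/4, 217/130) = 2 servings → $1.10.
spinach only: max(8/3, 217/19) = 11.42 servings → $6.28.
broccoli + spinach with both tight: 1.589 servings and 0.5478 servings → $1.18.
So the least-cost plan costs $1.10.

$1.10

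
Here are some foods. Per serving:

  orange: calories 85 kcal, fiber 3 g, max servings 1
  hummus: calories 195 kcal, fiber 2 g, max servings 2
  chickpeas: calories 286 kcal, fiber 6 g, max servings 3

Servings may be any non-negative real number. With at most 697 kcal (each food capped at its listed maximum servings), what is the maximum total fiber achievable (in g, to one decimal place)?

15.8 g

Fiber per kcal: orange 0.03529, chickpeas 0.02098, hummus 0.01026.
Take 1 serving of orange: uses 85 kcal, +3.0 g fiber (running total 3.0 g).
Take 2.14 servings of chickpeas: uses 612 kcal, +12.8 g fiber (running total 15.8 g).
Filling greedily by fiber-per-kcal is optimal for one linear limit, giving 15.8 g.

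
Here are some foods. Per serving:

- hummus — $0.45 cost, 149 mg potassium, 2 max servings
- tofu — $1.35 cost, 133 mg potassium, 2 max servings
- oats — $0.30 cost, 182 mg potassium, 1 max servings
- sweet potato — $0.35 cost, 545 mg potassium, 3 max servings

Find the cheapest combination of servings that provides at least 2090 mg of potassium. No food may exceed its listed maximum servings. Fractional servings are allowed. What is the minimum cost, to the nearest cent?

Cost per mg of potassium: sweet potato $0.0006, oats $0.0016, hummus $0.0030, tofu $0.0102.
Take 3 servings of sweet potato: +1635.0 mg potassium for $1.05 (total $1.05, still need 455.0 mg).
Take 1 serving of oats: +182.0 mg potassium for $0.30 (total $1.35, still need 273.0 mg).
Take 1.832 servings of hummus: +273.0 mg potassium for $0.82 (total $2.17, still need 0.0 mg).
Greedy by cheapest-per-mg is optimal for a single linear constraint, so the minimum cost is $2.17.

$2.17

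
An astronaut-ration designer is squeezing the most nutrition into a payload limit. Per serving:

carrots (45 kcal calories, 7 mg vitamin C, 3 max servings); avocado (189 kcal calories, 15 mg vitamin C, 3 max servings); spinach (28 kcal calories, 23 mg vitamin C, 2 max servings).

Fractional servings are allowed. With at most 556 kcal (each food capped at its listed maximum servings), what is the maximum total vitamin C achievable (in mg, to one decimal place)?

Vitamin C per kcal: spinach 0.8214, carrots 0.1556, avocado 0.07937.
Take 2 servings of spinach: uses 56 kcal, +46.0 mg vitamin C (running total 46.0 mg).
Take 3 servings of carrots: uses 135 kcal, +21.0 mg vitamin C (running total 67.0 mg).
Take 1.931 servings of avocado: uses 365 kcal, +29.0 mg vitamin C (running total 96.0 mg).
Greedy by best ratio exhausts the calories allowance optimally: 96.0 mg.

96.0 mg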